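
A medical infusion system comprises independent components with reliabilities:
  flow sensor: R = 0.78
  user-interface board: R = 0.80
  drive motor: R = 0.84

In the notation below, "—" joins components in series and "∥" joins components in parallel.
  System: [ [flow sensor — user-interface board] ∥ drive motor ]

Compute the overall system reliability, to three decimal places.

0.940

Series (flow sensor and user-interface board): 0.78000 × 0.80000 = 0.62400
Parallel ([0.62400] and drive motor): 1 − (1 − 0.62400)(1 − 0.84000) = 0.940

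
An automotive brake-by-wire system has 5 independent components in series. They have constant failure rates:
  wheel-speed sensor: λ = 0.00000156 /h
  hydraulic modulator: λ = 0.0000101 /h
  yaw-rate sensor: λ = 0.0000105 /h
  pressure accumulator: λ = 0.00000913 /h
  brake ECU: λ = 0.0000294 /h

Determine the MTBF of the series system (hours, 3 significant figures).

Series of exponential components: λ_sys = Σ λ_i
λ_sys = 0.00000156 + 0.0000101 + 0.0000105 + 0.00000913 + 0.0000294 = 6.0690e-05 /h
MTBF = 1 / λ_sys = 16500 h

16500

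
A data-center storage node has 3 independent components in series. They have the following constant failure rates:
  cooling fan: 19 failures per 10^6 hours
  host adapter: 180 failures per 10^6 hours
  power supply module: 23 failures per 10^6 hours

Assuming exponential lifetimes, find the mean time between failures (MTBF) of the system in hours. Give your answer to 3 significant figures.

4500

Series of exponential components: λ_sys = Σ λ_i
λ_sys = 0.000019 + 0.00018 + 0.000023 = 2.2200e-04 /h
MTBF = 1 / λ_sys = 4500 h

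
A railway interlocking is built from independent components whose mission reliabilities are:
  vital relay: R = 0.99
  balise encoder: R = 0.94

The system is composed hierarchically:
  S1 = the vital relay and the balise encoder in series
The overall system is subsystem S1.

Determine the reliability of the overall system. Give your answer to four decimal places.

Series (vital relay and balise encoder): 0.990000 × 0.940000 = 0.9306

0.9306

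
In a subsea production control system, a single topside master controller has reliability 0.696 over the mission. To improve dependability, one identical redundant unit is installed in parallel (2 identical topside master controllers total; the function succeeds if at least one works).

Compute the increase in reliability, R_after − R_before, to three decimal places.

R_before = 0.696
R_after = 1 − (1 − 0.696)^2 = 0.908
ΔR = 0.908 − 0.696 = 0.212

0.212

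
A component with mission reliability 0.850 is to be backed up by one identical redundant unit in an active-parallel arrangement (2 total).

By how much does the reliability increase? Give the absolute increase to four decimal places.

R_before = 0.850
R_after = 1 − (1 − 0.850)^2 = 0.9775
ΔR = 0.9775 − 0.850 = 0.1275

0.1275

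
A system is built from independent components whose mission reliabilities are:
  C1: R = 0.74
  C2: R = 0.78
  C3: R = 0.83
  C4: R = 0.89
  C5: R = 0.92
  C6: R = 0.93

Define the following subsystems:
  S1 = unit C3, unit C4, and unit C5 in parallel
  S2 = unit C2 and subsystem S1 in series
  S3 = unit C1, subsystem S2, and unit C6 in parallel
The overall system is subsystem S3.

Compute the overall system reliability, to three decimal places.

Parallel (C3, C4, and C5): 1 − (1 − 0.83000)(1 − 0.89000)(1 − 0.92000) = 0.99850
Series (C2 and [0.99850]): 0.78000 × 0.99850 = 0.77883
Parallel (C1, [0.77883], and C6): 1 − (1 − 0.74000)(1 − 0.77883)(1 − 0.93000) = 0.996

0.996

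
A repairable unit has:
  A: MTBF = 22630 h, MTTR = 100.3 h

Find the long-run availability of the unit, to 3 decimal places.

A(A) = MTBF/(MTBF+MTTR) = 22630/(22630+100.3) = 0.996

0.996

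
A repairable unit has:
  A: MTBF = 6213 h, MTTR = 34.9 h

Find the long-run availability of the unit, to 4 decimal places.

A(A) = MTBF/(MTBF+MTTR) = 6213/(6213+34.9) = 0.9944

0.9944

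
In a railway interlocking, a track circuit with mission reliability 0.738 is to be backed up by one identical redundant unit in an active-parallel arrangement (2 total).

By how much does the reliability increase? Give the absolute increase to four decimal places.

0.1934

R_before = 0.738
R_after = 1 − (1 − 0.738)^2 = 0.9314
ΔR = 0.9314 − 0.738 = 0.1934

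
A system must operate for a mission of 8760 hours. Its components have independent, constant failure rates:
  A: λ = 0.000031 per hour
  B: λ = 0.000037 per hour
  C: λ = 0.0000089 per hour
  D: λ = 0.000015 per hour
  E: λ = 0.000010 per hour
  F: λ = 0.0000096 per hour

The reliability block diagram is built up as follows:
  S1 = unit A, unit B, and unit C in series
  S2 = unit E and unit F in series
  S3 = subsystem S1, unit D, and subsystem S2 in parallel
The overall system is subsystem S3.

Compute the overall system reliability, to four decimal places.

R(A) = exp(−0.000031 × 8760) = 0.762190
R(B) = exp(−0.000037 × 8760) = 0.723163
R(C) = exp(−0.0000089 × 8760) = 0.924998
R(D) = exp(−0.000015 × 8760) = 0.876867
R(E) = exp(−0.000010 × 8760) = 0.916127
R(F) = exp(−0.0000096 × 8760) = 0.919343
Series (A, B, and C): 0.762190 × 0.723163 × 0.924998 = 0.509847
Series (E and F): 0.916127 × 0.919343 = 0.842235
Parallel ([0.509847], D, and [0.842235]): 1 − (1 − 0.509847)(1 − 0.876867)(1 − 0.842235) = 0.9905

0.9905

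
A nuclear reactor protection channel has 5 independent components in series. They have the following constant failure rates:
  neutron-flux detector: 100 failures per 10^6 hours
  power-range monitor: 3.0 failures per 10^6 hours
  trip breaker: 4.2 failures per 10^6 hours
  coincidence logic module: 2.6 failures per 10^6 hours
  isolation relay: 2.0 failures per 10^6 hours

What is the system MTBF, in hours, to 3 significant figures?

Series of exponential components: λ_sys = Σ λ_i
λ_sys = 0.00010 + 0.0000030 + 0.0000042 + 0.0000026 + 0.0000020 = 1.1180e-04 /h
MTBF = 1 / λ_sys = 8940 h

8940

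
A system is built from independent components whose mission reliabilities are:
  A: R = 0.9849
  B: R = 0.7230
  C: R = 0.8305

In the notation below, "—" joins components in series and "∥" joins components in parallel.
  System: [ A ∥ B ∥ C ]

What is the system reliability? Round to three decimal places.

0.999

Parallel (A, B, and C): 1 − (1 − 0.98490)(1 − 0.72300)(1 − 0.83050) = 0.999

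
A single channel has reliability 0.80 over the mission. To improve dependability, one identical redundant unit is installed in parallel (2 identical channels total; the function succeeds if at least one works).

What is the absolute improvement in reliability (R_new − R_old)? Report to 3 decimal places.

0.160

R_before = 0.80
R_after = 1 − (1 − 0.80)^2 = 0.960
ΔR = 0.960 − 0.80 = 0.160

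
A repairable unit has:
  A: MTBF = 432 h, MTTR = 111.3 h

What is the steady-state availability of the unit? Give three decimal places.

0.795

A(A) = MTBF/(MTBF+MTTR) = 432/(432+111.3) = 0.795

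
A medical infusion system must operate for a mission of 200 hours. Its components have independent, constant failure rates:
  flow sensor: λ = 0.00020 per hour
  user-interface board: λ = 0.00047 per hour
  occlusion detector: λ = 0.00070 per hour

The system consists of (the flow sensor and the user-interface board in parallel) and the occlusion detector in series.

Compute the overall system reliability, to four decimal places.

0.8663

R(flow sensor) = exp(−0.00020 × 200) = 0.960789
R(user-interface board) = exp(−0.00047 × 200) = 0.910283
R(occlusion detector) = exp(−0.00070 × 200) = 0.869358
Parallel (flow sensor and user-interface board): 1 − (1 − 0.960789)(1 − 0.910283) = 0.996482
Series ([0.996482] and occlusion detector): 0.996482 × 0.869358 = 0.8663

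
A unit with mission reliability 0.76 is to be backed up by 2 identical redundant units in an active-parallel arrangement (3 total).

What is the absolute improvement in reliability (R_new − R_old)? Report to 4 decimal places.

0.2262

R_before = 0.76
R_after = 1 − (1 − 0.76)^3 = 0.9862
ΔR = 0.9862 − 0.76 = 0.2262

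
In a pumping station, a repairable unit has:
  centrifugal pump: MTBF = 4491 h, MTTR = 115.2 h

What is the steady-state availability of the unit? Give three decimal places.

0.975

A(centrifugal pump) = MTBF/(MTBF+MTTR) = 4491/(4491+115.2) = 0.975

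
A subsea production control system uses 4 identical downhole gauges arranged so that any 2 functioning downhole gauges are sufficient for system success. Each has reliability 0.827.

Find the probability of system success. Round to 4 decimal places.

0.9820

R = Σ_{i=2}^{4} C(4,i) p^i (1−p)^{4−i} with p = 0.827
C(4,2)·0.827^2·0.173^2 = 0.122816
C(4,3)·0.827^3·0.173^1 = 0.391402
C(4,4)·0.827^4·0.173^0 = 0.467759
Sum = 0.9820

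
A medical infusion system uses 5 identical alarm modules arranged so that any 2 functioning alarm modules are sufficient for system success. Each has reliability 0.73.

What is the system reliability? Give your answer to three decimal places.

0.979

R = Σ_{i=2}^{5} C(5,i) p^i (1−p)^{5−i} with p = 0.73
C(5,2)·0.73^2·0.27^3 = 0.10489
C(5,3)·0.73^3·0.27^2 = 0.28359
C(5,4)·0.73^4·0.27^1 = 0.38338
C(5,5)·0.73^5·0.27^0 = 0.20731
Sum = 0.979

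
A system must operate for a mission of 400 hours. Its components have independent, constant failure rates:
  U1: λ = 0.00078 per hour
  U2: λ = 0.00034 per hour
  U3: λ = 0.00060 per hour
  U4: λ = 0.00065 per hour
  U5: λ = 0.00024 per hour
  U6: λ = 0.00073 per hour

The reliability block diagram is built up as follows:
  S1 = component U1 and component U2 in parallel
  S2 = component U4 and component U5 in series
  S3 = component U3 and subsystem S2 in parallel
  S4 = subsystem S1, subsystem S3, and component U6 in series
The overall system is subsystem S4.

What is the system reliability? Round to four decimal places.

R(U1) = exp(−0.00078 × 400) = 0.731982
R(U2) = exp(−0.00034 × 400) = 0.872843
R(U3) = exp(−0.00060 × 400) = 0.786628
R(U4) = exp(−0.00065 × 400) = 0.771052
R(U5) = exp(−0.00024 × 400) = 0.908464
R(U6) = exp(−0.00073 × 400) = 0.746769
Parallel (U1 and U2): 1 − (1 − 0.731982)(1 − 0.872843) = 0.965920
Series (U4 and U5): 0.771052 × 0.908464 = 0.700473
Parallel (U3 and [0.700473]): 1 − (1 − 0.786628)(1 − 0.700473) = 0.936089
Series ([0.965920], [0.936089], and U6): 0.965920 × 0.936089 × 0.746769 = 0.6752

0.6752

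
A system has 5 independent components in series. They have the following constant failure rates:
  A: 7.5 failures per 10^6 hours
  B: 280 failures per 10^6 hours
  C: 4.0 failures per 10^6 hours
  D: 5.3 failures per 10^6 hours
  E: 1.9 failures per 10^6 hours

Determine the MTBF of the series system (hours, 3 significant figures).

Series of exponential components: λ_sys = Σ λ_i
λ_sys = 0.0000075 + 0.00028 + 0.0000040 + 0.0000053 + 0.0000019 = 2.9870e-04 /h
MTBF = 1 / λ_sys = 3350 h

3350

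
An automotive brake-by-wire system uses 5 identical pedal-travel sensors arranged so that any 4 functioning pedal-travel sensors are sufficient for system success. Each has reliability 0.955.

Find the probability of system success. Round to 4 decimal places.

0.9815

R = Σ_{i=4}^{5} C(5,i) p^i (1−p)^{5−i} with p = 0.955
C(5,4)·0.955^4·0.045^1 = 0.187153
C(5,5)·0.955^5·0.045^0 = 0.794359
Sum = 0.9815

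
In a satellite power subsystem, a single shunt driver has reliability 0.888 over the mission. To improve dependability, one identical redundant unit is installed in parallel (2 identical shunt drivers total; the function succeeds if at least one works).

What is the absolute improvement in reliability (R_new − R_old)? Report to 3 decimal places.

0.099

R_before = 0.888
R_after = 1 − (1 − 0.888)^2 = 0.987
ΔR = 0.987 − 0.888 = 0.099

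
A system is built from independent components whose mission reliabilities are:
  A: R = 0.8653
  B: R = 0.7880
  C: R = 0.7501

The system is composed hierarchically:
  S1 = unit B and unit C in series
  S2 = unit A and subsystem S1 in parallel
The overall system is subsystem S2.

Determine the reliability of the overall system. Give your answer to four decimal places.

0.9449

Series (B and C): 0.788000 × 0.750100 = 0.591079
Parallel (A and [0.591079]): 1 − (1 − 0.865300)(1 − 0.591079) = 0.9449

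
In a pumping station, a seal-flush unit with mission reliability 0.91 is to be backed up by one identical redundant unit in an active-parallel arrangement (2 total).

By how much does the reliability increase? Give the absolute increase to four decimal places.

0.0819

R_before = 0.91
R_after = 1 − (1 − 0.91)^2 = 0.9919
ΔR = 0.9919 − 0.91 = 0.0819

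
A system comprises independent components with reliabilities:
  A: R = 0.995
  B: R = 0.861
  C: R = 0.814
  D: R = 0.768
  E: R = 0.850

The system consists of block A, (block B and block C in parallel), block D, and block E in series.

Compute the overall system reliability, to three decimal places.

Parallel (B and C): 1 − (1 − 0.86100)(1 − 0.81400) = 0.97415
Series (A, [0.97415], D, and E): 0.99500 × 0.97415 × 0.76800 × 0.85000 = 0.633

0.633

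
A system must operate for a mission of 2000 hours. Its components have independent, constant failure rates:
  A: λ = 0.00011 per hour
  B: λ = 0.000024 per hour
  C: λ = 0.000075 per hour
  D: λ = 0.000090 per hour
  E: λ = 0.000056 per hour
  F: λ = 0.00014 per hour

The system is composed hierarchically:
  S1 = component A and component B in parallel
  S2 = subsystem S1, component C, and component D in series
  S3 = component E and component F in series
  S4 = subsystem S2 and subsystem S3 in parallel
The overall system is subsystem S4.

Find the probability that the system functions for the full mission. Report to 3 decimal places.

0.907

R(A) = exp(−0.00011 × 2000) = 0.80252
R(B) = exp(−0.000024 × 2000) = 0.95313
R(C) = exp(−0.000075 × 2000) = 0.86071
R(D) = exp(−0.000090 × 2000) = 0.83527
R(E) = exp(−0.000056 × 2000) = 0.89404
R(F) = exp(−0.00014 × 2000) = 0.75578
Parallel (A and B): 1 − (1 − 0.80252)(1 − 0.95313) = 0.99074
Series ([0.99074], C, and D): 0.99074 × 0.86071 × 0.83527 = 0.71227
Series (E and F): 0.89404 × 0.75578 = 0.67570
Parallel ([0.71227] and [0.67570]): 1 − (1 − 0.71227)(1 − 0.67570) = 0.907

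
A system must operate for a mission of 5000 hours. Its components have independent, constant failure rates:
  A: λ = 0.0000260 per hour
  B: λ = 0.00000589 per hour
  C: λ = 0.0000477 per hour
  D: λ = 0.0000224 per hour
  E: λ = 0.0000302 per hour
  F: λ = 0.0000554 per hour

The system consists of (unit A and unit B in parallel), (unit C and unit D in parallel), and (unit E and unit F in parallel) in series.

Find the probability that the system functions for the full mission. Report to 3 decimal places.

0.941

R(A) = exp(−0.0000260 × 5000) = 0.87810
R(B) = exp(−0.00000589 × 5000) = 0.97098
R(C) = exp(−0.0000477 × 5000) = 0.78781
R(D) = exp(−0.0000224 × 5000) = 0.89404
R(E) = exp(−0.0000302 × 5000) = 0.85985
R(F) = exp(−0.0000554 × 5000) = 0.75805
Parallel (A and B): 1 − (1 − 0.87810)(1 − 0.97098) = 0.99646
Parallel (C and D): 1 − (1 − 0.78781)(1 − 0.89404) = 0.97752
Parallel (E and F): 1 − (1 − 0.85985)(1 − 0.75805) = 0.96609
Series ([0.99646], [0.97752], and [0.96609]): 0.99646 × 0.97752 × 0.96609 = 0.941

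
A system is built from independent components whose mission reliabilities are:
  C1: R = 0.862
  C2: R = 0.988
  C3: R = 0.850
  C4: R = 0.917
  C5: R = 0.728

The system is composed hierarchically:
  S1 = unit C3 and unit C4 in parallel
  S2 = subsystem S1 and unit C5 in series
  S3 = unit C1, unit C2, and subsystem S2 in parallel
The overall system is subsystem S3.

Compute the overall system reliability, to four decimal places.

Parallel (C3 and C4): 1 − (1 − 0.850000)(1 − 0.917000) = 0.987550
Series ([0.987550] and C5): 0.987550 × 0.728000 = 0.718936
Parallel (C1, C2, and [0.718936]): 1 − (1 − 0.862000)(1 − 0.988000)(1 − 0.718936) = 0.9995

0.9995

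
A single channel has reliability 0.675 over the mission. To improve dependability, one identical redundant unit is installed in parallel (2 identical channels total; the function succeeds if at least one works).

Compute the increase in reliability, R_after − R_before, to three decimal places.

0.219

R_before = 0.675
R_after = 1 − (1 − 0.675)^2 = 0.894
ΔR = 0.894 − 0.675 = 0.219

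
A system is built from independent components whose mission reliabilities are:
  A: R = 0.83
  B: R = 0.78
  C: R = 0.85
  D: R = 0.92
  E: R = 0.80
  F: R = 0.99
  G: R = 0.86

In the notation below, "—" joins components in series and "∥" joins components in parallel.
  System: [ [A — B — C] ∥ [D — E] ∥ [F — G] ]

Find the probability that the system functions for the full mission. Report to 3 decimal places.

0.982

Series (A, B, and C): 0.83000 × 0.78000 × 0.85000 = 0.55029
Series (D and E): 0.92000 × 0.80000 = 0.73600
Series (F and G): 0.99000 × 0.86000 = 0.85140
Parallel ([0.55029], [0.73600], and [0.85140]): 1 − (1 − 0.55029)(1 − 0.73600)(1 − 0.85140) = 0.982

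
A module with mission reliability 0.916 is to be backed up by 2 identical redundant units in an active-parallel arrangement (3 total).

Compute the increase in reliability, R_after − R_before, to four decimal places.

R_before = 0.916
R_after = 1 − (1 − 0.916)^3 = 0.9994
ΔR = 0.9994 − 0.916 = 0.0834

0.0834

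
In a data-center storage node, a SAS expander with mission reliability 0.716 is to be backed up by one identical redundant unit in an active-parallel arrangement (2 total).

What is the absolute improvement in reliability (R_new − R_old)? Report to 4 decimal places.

R_before = 0.716
R_after = 1 − (1 − 0.716)^2 = 0.9193
ΔR = 0.9193 − 0.716 = 0.2033

0.2033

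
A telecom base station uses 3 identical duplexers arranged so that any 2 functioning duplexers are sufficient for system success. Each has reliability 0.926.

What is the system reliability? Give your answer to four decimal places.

R = Σ_{i=2}^{3} C(3,i) p^i (1−p)^{3−i} with p = 0.926
C(3,2)·0.926^2·0.074^1 = 0.190360
C(3,3)·0.926^3·0.074^0 = 0.794023
Sum = 0.9844

0.9844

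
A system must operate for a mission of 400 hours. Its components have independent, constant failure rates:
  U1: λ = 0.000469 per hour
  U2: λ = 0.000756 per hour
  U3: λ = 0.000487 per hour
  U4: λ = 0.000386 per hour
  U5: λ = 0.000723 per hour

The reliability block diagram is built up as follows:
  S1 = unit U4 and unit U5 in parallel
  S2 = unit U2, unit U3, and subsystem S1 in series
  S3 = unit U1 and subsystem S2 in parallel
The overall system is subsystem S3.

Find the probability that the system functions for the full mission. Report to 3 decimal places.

R(U1) = exp(−0.000469 × 400) = 0.82895
R(U2) = exp(−0.000756 × 400) = 0.73904
R(U3) = exp(−0.000487 × 400) = 0.82300
R(U4) = exp(−0.000386 × 400) = 0.85693
R(U5) = exp(−0.000723 × 400) = 0.74886
Parallel (U4 and U5): 1 − (1 − 0.85693)(1 − 0.74886) = 0.96407
Series (U2, U3, and [0.96407]): 0.73904 × 0.82300 × 0.96407 = 0.58638
Parallel (U1 and [0.58638]): 1 − (1 − 0.82895)(1 − 0.58638) = 0.929

0.929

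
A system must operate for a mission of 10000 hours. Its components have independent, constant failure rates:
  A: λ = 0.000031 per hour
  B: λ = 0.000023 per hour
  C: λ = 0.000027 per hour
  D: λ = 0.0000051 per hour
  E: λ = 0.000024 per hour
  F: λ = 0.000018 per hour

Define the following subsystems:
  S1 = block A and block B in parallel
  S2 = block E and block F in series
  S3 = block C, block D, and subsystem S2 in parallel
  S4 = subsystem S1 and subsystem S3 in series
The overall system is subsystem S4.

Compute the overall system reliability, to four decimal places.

R(A) = exp(−0.000031 × 10000) = 0.733447
R(B) = exp(−0.000023 × 10000) = 0.794534
R(C) = exp(−0.000027 × 10000) = 0.763379
R(D) = exp(−0.0000051 × 10000) = 0.950279
R(E) = exp(−0.000024 × 10000) = 0.786628
R(F) = exp(−0.000018 × 10000) = 0.835270
Parallel (A and B): 1 − (1 − 0.733447)(1 − 0.794534) = 0.945232
Series (E and F): 0.786628 × 0.835270 = 0.657047
Parallel (C, D, and [0.657047]): 1 − (1 − 0.763379)(1 − 0.950279)(1 − 0.657047) = 0.995965
Series ([0.945232] and [0.995965]): 0.945232 × 0.995965 = 0.9414

0.9414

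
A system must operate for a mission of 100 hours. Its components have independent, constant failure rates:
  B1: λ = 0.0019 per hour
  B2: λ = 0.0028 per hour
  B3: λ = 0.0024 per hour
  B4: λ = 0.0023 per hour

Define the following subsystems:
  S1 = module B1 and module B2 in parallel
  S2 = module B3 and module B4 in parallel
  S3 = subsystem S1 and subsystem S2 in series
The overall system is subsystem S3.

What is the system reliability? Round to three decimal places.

0.916

R(B1) = exp(−0.0019 × 100) = 0.82696
R(B2) = exp(−0.0028 × 100) = 0.75578
R(B3) = exp(−0.0024 × 100) = 0.78663
R(B4) = exp(−0.0023 × 100) = 0.79453
Parallel (B1 and B2): 1 − (1 − 0.82696)(1 − 0.75578) = 0.95774
Parallel (B3 and B4): 1 − (1 − 0.78663)(1 − 0.79453) = 0.95616
Series ([0.95774] and [0.95616]): 0.95774 × 0.95616 = 0.916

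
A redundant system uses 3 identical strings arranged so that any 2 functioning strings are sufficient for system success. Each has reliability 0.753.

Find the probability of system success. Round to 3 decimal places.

R = Σ_{i=2}^{3} C(3,i) p^i (1−p)^{3−i} with p = 0.753
C(3,2)·0.753^2·0.247^1 = 0.42015
C(3,3)·0.753^3·0.247^0 = 0.42696
Sum = 0.847

0.847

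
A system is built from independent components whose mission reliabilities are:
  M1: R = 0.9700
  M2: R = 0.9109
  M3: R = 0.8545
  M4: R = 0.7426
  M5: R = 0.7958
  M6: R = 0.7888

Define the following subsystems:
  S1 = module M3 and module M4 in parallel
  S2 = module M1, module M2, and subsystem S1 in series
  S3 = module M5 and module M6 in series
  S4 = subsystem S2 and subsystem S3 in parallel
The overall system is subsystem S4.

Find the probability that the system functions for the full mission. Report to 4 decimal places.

0.9443

Parallel (M3 and M4): 1 − (1 − 0.854500)(1 − 0.742600) = 0.962548
Series (M1, M2, and [0.962548]): 0.970000 × 0.910900 × 0.962548 = 0.850481
Series (M5 and M6): 0.795800 × 0.788800 = 0.627727
Parallel ([0.850481] and [0.627727]): 1 − (1 − 0.850481)(1 − 0.627727) = 0.9443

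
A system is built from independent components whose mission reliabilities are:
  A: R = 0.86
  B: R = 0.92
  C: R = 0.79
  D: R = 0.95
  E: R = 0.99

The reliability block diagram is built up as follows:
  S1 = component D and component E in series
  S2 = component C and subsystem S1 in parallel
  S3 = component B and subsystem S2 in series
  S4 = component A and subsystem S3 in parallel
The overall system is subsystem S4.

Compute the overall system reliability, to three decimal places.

0.987

Series (D and E): 0.95000 × 0.99000 = 0.94050
Parallel (C and [0.94050]): 1 − (1 − 0.79000)(1 − 0.94050) = 0.98751
Series (B and [0.98751]): 0.92000 × 0.98751 = 0.90851
Parallel (A and [0.90851]): 1 − (1 − 0.86000)(1 − 0.90851) = 0.987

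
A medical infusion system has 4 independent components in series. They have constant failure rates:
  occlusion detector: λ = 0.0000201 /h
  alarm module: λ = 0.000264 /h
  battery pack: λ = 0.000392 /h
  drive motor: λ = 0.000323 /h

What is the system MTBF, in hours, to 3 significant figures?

Series of exponential components: λ_sys = Σ λ_i
λ_sys = 0.0000201 + 0.000264 + 0.000392 + 0.000323 = 9.9910e-04 /h
MTBF = 1 / λ_sys = 1000 h

1000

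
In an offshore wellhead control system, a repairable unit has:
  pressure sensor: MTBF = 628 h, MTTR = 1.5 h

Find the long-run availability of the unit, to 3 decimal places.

0.998

A(pressure sensor) = MTBF/(MTBF+MTTR) = 628/(628+1.5) = 0.998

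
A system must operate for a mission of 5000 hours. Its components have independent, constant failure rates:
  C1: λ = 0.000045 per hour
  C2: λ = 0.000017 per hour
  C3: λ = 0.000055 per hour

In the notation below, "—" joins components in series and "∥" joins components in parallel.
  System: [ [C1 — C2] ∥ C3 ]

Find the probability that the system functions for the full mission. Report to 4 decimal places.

R(C1) = exp(−0.000045 × 5000) = 0.798516
R(C2) = exp(−0.000017 × 5000) = 0.918512
R(C3) = exp(−0.000055 × 5000) = 0.759572
Series (C1 and C2): 0.798516 × 0.918512 = 0.733447
Parallel ([0.733447] and C3): 1 − (1 − 0.733447)(1 − 0.759572) = 0.9359

0.9359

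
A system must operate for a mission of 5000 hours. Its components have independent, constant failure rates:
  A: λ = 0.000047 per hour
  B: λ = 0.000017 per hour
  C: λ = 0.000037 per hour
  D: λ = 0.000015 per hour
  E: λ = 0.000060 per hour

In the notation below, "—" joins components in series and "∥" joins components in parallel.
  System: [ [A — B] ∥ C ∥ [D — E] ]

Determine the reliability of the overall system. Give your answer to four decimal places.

0.9855

R(A) = exp(−0.000047 × 5000) = 0.790571
R(B) = exp(−0.000017 × 5000) = 0.918512
R(C) = exp(−0.000037 × 5000) = 0.831104
R(D) = exp(−0.000015 × 5000) = 0.927743
R(E) = exp(−0.000060 × 5000) = 0.740818
Series (A and B): 0.790571 × 0.918512 = 0.726149
Series (D and E): 0.927743 × 0.740818 = 0.687289
Parallel ([0.726149], C, and [0.687289]): 1 − (1 − 0.726149)(1 − 0.831104)(1 − 0.687289) = 0.9855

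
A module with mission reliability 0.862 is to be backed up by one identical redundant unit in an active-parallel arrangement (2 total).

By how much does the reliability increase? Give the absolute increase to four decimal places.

0.1190

R_before = 0.862
R_after = 1 − (1 − 0.862)^2 = 0.9810
ΔR = 0.9810 − 0.862 = 0.1190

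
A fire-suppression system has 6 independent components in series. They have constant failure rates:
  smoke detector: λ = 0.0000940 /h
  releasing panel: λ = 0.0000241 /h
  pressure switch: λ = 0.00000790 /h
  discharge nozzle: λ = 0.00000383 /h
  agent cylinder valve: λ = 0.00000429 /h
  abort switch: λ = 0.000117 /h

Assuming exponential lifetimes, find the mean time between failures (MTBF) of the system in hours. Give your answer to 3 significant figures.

Series of exponential components: λ_sys = Σ λ_i
λ_sys = 0.0000940 + 0.0000241 + 0.00000790 + 0.00000383 + 0.00000429 + 0.000117 = 2.5112e-04 /h
MTBF = 1 / λ_sys = 3980 h

3980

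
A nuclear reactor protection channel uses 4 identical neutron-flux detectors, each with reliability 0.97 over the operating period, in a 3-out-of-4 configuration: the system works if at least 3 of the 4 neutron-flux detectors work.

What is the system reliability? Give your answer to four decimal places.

R = Σ_{i=3}^{4} C(4,i) p^i (1−p)^{4−i} with p = 0.97
C(4,3)·0.97^3·0.03^1 = 0.109521
C(4,4)·0.97^4·0.03^0 = 0.885293
Sum = 0.9948

0.9948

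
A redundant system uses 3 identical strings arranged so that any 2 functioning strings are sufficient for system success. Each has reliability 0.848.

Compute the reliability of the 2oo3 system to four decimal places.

0.9377

R = Σ_{i=2}^{3} C(3,i) p^i (1−p)^{3−i} with p = 0.848
C(3,2)·0.848^2·0.152^1 = 0.327911
C(3,3)·0.848^3·0.152^0 = 0.609800
Sum = 0.9377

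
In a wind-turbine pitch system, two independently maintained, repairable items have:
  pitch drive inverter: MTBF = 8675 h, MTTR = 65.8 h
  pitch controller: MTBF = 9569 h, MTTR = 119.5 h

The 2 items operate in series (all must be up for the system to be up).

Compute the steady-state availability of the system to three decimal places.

0.980

A(pitch drive inverter) = MTBF/(MTBF+MTTR) = 8675/(8675+65.8) = 0.992472
A(pitch controller) = MTBF/(MTBF+MTTR) = 9569/(9569+119.5) = 0.987666
Series availability: 0.992472 × 0.987666 = 0.980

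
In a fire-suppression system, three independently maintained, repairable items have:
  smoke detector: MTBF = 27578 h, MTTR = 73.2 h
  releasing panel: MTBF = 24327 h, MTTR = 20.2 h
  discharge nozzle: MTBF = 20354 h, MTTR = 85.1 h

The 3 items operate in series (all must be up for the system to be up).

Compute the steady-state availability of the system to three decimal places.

A(smoke detector) = MTBF/(MTBF+MTTR) = 27578/(27578+73.2) = 0.997353
A(releasing panel) = MTBF/(MTBF+MTTR) = 24327/(24327+20.2) = 0.999170
A(discharge nozzle) = MTBF/(MTBF+MTTR) = 20354/(20354+85.1) = 0.995836
Series availability: 0.997353 × 0.999170 × 0.995836 = 0.992

0.992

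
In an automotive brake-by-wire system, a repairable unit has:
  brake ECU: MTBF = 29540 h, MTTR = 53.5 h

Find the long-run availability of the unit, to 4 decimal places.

0.9982

A(brake ECU) = MTBF/(MTBF+MTTR) = 29540/(29540+53.5) = 0.9982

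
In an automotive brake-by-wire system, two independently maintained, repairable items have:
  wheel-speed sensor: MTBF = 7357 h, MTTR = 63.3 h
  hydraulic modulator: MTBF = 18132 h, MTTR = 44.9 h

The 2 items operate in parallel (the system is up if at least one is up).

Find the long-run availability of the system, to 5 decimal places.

0.99998

A(wheel-speed sensor) = MTBF/(MTBF+MTTR) = 7357/(7357+63.3) = 0.991469
A(hydraulic modulator) = MTBF/(MTBF+MTTR) = 18132/(18132+44.9) = 0.997530
Parallel availability: 1 − (1 − 0.991469)(1 − 0.997530) = 0.99998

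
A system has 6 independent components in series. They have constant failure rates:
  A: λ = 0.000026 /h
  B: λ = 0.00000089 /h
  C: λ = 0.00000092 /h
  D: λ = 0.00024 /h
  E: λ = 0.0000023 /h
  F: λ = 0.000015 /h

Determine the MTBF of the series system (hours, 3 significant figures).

Series of exponential components: λ_sys = Σ λ_i
λ_sys = 0.000026 + 0.00000089 + 0.00000092 + 0.00024 + 0.0000023 + 0.000015 = 2.8511e-04 /h
MTBF = 1 / λ_sys = 3510 h

3510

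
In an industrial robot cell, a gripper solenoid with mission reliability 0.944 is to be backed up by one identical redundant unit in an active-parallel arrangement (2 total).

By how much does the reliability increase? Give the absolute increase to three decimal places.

R_before = 0.944
R_after = 1 − (1 − 0.944)^2 = 0.997
ΔR = 0.997 − 0.944 = 0.053

0.053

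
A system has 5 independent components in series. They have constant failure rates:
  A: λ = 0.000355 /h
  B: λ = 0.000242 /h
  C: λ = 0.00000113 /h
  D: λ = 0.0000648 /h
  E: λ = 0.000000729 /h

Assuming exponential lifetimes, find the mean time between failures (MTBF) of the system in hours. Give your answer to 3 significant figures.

1510

Series of exponential components: λ_sys = Σ λ_i
λ_sys = 0.000355 + 0.000242 + 0.00000113 + 0.0000648 + 0.000000729 = 6.6366e-04 /h
MTBF = 1 / λ_sys = 1510 h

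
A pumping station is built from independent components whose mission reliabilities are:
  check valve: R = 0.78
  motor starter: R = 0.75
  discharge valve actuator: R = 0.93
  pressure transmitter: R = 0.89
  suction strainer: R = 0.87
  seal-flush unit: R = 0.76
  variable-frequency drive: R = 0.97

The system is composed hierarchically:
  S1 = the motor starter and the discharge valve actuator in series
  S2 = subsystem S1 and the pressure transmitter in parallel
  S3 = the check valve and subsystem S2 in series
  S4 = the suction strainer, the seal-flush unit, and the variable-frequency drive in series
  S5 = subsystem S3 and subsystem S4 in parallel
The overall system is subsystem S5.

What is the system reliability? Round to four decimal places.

0.9118

Series (motor starter and discharge valve actuator): 0.750000 × 0.930000 = 0.697500
Parallel ([0.697500] and pressure transmitter): 1 − (1 − 0.697500)(1 − 0.890000) = 0.966725
Series (check valve and [0.966725]): 0.780000 × 0.966725 = 0.754046
Series (suction strainer, seal-flush unit, and variable-frequency drive): 0.870000 × 0.760000 × 0.970000 = 0.641364
Parallel ([0.754046] and [0.641364]): 1 − (1 − 0.754046)(1 − 0.641364) = 0.9118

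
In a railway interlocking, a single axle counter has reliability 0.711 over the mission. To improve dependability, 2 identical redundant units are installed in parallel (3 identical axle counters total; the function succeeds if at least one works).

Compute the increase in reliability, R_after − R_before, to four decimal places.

R_before = 0.711
R_after = 1 − (1 − 0.711)^3 = 0.9759
ΔR = 0.9759 − 0.711 = 0.2649

0.2649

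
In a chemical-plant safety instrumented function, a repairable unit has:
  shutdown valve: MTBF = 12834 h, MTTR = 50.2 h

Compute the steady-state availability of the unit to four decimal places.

A(shutdown valve) = MTBF/(MTBF+MTTR) = 12834/(12834+50.2) = 0.9961

0.9961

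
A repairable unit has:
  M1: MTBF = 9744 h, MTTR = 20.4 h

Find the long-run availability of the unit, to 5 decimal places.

0.99791

A(M1) = MTBF/(MTBF+MTTR) = 9744/(9744+20.4) = 0.99791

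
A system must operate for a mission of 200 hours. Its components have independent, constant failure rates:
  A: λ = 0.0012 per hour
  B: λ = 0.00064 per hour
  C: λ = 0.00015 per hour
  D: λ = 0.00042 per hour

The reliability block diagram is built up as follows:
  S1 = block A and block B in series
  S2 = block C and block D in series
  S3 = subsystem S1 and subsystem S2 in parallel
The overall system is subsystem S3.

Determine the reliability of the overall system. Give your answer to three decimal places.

R(A) = exp(−0.0012 × 200) = 0.78663
R(B) = exp(−0.00064 × 200) = 0.87985
R(C) = exp(−0.00015 × 200) = 0.97045
R(D) = exp(−0.00042 × 200) = 0.91943
Series (A and B): 0.78663 × 0.87985 = 0.69212
Series (C and D): 0.97045 × 0.91943 = 0.89226
Parallel ([0.69212] and [0.89226]): 1 − (1 − 0.69212)(1 − 0.89226) = 0.967

0.967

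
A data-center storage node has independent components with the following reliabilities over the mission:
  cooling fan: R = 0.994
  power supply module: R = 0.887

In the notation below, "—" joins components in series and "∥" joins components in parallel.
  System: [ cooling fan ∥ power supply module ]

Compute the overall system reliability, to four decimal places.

0.9993

Parallel (cooling fan and power supply module): 1 − (1 − 0.994000)(1 − 0.887000) = 0.9993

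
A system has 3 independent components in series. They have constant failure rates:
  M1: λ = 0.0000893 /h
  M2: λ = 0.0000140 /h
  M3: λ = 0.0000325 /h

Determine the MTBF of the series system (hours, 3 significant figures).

7360

Series of exponential components: λ_sys = Σ λ_i
λ_sys = 0.0000893 + 0.0000140 + 0.0000325 = 1.3580e-04 /h
MTBF = 1 / λ_sys = 7360 h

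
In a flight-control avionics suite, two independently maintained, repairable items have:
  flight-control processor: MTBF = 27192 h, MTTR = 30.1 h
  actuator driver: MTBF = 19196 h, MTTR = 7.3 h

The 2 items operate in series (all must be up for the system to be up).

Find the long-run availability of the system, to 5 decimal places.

0.99851

A(flight-control processor) = MTBF/(MTBF+MTTR) = 27192/(27192+30.1) = 0.998894
A(actuator driver) = MTBF/(MTBF+MTTR) = 19196/(19196+7.3) = 0.999620
Series availability: 0.998894 × 0.999620 = 0.99851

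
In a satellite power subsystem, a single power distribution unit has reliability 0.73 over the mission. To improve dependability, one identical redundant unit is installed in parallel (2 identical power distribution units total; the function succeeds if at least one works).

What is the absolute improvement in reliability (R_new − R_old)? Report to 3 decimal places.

0.197

R_before = 0.73
R_after = 1 − (1 − 0.73)^2 = 0.927
ΔR = 0.927 − 0.73 = 0.197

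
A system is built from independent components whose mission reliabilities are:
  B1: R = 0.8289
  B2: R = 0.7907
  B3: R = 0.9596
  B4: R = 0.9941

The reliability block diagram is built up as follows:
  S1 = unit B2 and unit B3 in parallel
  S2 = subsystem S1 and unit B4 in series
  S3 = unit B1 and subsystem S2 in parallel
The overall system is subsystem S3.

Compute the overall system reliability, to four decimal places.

0.9976

Parallel (B2 and B3): 1 − (1 − 0.790700)(1 − 0.959600) = 0.991544
Series ([0.991544] and B4): 0.991544 × 0.994100 = 0.985694
Parallel (B1 and [0.985694]): 1 − (1 − 0.828900)(1 − 0.985694) = 0.9976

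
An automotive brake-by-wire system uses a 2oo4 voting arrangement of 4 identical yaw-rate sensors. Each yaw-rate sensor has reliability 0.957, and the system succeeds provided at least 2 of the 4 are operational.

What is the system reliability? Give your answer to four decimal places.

R = Σ_{i=2}^{4} C(4,i) p^i (1−p)^{4−i} with p = 0.957
C(4,2)·0.957^2·0.043^2 = 0.010160
C(4,3)·0.957^3·0.043^1 = 0.150752
C(4,4)·0.957^4·0.043^0 = 0.838779
Sum = 0.9997

0.9997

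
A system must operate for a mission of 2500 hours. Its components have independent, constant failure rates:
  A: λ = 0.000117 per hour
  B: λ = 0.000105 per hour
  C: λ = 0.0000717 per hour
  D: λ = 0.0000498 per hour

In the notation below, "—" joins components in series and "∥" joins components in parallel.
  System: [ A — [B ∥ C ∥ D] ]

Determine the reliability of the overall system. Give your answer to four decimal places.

R(A) = exp(−0.000117 × 2500) = 0.746395
R(B) = exp(−0.000105 × 2500) = 0.769126
R(C) = exp(−0.0000717 × 2500) = 0.835897
R(D) = exp(−0.0000498 × 2500) = 0.882938
Parallel (B, C, and D): 1 − (1 − 0.769126)(1 − 0.835897)(1 − 0.882938) = 0.995565
Series (A and [0.995565]): 0.746395 × 0.995565 = 0.7431

0.7431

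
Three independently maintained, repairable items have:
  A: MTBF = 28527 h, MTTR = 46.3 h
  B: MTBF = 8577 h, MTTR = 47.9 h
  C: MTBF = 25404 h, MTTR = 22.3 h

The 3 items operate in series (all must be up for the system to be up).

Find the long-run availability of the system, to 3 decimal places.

A(A) = MTBF/(MTBF+MTTR) = 28527/(28527+46.3) = 0.998380
A(B) = MTBF/(MTBF+MTTR) = 8577/(8577+47.9) = 0.994446
A(C) = MTBF/(MTBF+MTTR) = 25404/(25404+22.3) = 0.999123
Series availability: 0.998380 × 0.994446 × 0.999123 = 0.992

0.992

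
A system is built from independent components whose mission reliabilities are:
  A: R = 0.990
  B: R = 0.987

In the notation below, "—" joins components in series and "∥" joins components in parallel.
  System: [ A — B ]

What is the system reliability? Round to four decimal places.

Series (A and B): 0.990000 × 0.987000 = 0.9771

0.9771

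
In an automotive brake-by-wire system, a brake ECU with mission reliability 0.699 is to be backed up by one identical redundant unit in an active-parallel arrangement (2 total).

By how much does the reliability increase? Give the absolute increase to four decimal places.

0.2104

R_before = 0.699
R_after = 1 − (1 − 0.699)^2 = 0.9094
ΔR = 0.9094 − 0.699 = 0.2104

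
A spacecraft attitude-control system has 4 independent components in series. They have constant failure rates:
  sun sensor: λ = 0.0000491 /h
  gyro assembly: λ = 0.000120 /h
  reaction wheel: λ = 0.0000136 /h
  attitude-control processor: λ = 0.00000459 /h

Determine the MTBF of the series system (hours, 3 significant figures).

5340

Series of exponential components: λ_sys = Σ λ_i
λ_sys = 0.0000491 + 0.000120 + 0.0000136 + 0.00000459 = 1.8729e-04 /h
MTBF = 1 / λ_sys = 5340 h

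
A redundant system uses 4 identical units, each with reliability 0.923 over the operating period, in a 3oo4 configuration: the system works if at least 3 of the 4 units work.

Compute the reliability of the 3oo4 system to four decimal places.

R = Σ_{i=3}^{4} C(4,i) p^i (1−p)^{4−i} with p = 0.923
C(4,3)·0.923^3·0.077^1 = 0.242190
C(4,4)·0.923^4·0.077^0 = 0.725783
Sum = 0.9680

0.9680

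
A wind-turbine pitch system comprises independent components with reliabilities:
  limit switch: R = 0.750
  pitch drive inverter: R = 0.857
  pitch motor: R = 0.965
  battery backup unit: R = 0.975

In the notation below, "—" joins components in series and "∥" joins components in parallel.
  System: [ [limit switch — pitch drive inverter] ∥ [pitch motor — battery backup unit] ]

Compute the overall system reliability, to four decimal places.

0.9789

Series (limit switch and pitch drive inverter): 0.750000 × 0.857000 = 0.642750
Series (pitch motor and battery backup unit): 0.965000 × 0.975000 = 0.940875
Parallel ([0.642750] and [0.940875]): 1 − (1 − 0.642750)(1 − 0.940875) = 0.9789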